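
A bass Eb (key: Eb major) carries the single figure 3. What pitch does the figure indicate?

Counting 2 letter steps above Eb lands on G; in Eb major, that letter is G.

G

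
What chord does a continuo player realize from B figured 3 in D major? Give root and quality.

B minor

The figures 3 indicate a triad in root position.
In root position the bass is the root, so the root is B.
The chord tones are B, D, F#, giving B minor.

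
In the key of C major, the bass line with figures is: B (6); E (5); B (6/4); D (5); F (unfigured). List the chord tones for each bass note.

B, D, G | E, G, B | B, E, G | D, F, A | F, A, C

B (6/3): B, D, G.
E (5/3): E, G, B.
B (6/4): B, E, G.
D (5/3): D, F, A.
F (5/3): F, A, C.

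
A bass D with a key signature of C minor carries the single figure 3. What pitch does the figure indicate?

Counting 2 letter steps above D lands on F; in C minor, that letter is F.

F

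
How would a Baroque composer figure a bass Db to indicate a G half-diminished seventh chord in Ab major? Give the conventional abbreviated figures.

4/3

Db is the fifth of G half-diminished seventh, so the chord is in second inversion.
A seventh chord in second inversion is figured 6/4/3, conventionally abbreviated 4/3.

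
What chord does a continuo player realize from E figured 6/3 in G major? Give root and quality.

C major

The figures 6/3 indicate a triad in first inversion.
In first inversion the root lies a sixth above the bass: a sixth above E in G major is C.
The chord tones are E, G, C, giving C major.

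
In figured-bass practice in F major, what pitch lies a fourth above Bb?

Counting 3 letter steps above Bb lands on E; in F major, that letter is E.

E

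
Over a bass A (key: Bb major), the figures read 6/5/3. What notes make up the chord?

A third above A in this key is C.
A fifth above A in this key is Eb.
A sixth above A in this key is F.
Together with the bass A, this spells F dominant seventh in first inversion.

A, C, Eb, F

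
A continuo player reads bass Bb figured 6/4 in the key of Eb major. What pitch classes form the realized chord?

Bb, Eb, G

A fourth above Bb in this key is Eb.
A sixth above Bb in this key is G.
Together with the bass Bb, this spells Eb major in second inversion.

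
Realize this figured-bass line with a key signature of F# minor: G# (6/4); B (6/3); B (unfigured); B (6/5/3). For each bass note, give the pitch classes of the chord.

G# (6/4): G#, C#, E.
B (6/3): B, D, G#.
B (5/3): B, D, F#.
B (6/5/3): B, D, F#, G#.

G#, C#, E | B, D, G# | B, D, F# | B, D, F#, G#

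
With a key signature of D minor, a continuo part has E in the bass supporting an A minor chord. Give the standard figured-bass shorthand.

6/4

E is the fifth of A minor, so the chord is in second inversion.
A triad in second inversion is figured 6/4, conventionally abbreviated 6/4.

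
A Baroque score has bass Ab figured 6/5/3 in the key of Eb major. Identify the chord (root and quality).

The figures 6/5/3 indicate a seventh chord in first inversion.
In first inversion the root lies a sixth above the bass: a sixth above Ab in Eb major is F.
The chord tones are Ab, C, Eb, F, giving F minor seventh.

F minor seventh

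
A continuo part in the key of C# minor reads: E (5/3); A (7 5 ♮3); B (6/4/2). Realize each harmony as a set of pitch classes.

E, G#, B | A, C, E, G# | B, C#, E, G#

E (5/3): E, G#, B.
A (7/5/♮3): A, C, E, G#.
B (6/4/2): B, C#, E, G#.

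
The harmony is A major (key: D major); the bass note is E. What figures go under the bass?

6/4

E is the fifth of A major, so the chord is in second inversion.
A triad in second inversion is figured 6/4, conventionally abbreviated 6/4.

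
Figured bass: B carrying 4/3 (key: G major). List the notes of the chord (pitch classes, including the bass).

B, D, E, G

The written figures 4/3 are shorthand for 6/4/3: the 6 is implied.
A third above B in this key is D.
A fourth above B in this key is E.
A sixth above B in this key is G.
Together with the bass B, this spells E minor seventh in second inversion.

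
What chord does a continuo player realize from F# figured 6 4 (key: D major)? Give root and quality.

The figures 6 4 indicate a triad in second inversion.
In second inversion the root lies a fourth above the bass: a fourth above F# in D major is B.
The chord tones are F#, B, D, giving B minor.

B minor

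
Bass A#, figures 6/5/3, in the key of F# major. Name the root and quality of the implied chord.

The figures 6/5/3 indicate a seventh chord in first inversion.
In first inversion the root lies a sixth above the bass: a sixth above A# in F# major is F#.
The chord tones are A#, C#, E#, F#, giving F# major seventh.

F# major seventh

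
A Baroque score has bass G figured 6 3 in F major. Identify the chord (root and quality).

The figures 6 3 indicate a triad in first inversion.
In first inversion the root lies a sixth above the bass: a sixth above G in F major is E.
The chord tones are G, Bb, E, giving E diminished.

E diminished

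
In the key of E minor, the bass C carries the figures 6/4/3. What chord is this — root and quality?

The figures 6/4/3 indicate a seventh chord in second inversion.
In second inversion the root lies a fourth above the bass: a fourth above C in E minor is F#.
The chord tones are C, E, F#, A, giving F# half-diminished seventh.

F# half-diminished seventh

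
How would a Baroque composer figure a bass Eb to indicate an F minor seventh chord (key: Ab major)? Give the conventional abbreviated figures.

4/2

Eb is the seventh of F minor seventh, so the chord is in third inversion.
A seventh chord in third inversion is figured 6/4/2, conventionally abbreviated 4/2.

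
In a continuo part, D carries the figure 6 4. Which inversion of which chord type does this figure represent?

triad, second inversion

Intervals of 6/4 above the bass form a triad; the bass is the fifth, so this is second inversion.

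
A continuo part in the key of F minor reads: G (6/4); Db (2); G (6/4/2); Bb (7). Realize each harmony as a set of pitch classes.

G, C, Eb | Db, Eb, G, Bb | G, Ab, C, Eb | Bb, Db, F, Ab

G (6/4): G, C, Eb.
Db (6/4/2): Db, Eb, G, Bb.
G (6/4/2): G, Ab, C, Eb.
Bb (7/5/3): Bb, Db, F, Ab.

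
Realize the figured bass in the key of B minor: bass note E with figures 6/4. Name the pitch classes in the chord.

A fourth above E in this key is A.
A sixth above E in this key is C#.
Together with the bass E, this spells A major in second inversion.

E, A, C#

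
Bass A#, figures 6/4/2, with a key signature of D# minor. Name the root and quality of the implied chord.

The figures 6/4/2 indicate a seventh chord in third inversion.
In third inversion the root lies a second above the bass: a second above A# in D# minor is B.
The chord tones are A#, B, D#, F#, giving B major seventh.

B major seventh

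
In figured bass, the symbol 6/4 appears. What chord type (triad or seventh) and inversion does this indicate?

Intervals of 6/4 above the bass form a triad; the bass is the fifth, so this is second inversion.

triad, second inversion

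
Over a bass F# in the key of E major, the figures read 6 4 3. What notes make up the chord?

A third above F# in this key is A.
A fourth above F# in this key is B.
A sixth above F# in this key is D#.
Together with the bass F#, this spells B dominant seventh in second inversion.

F#, A, B, D#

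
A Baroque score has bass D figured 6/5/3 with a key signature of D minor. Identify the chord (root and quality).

The figures 6/5/3 indicate a seventh chord in first inversion.
In first inversion the root lies a sixth above the bass: a sixth above D in D minor is Bb.
The chord tones are D, F, A, Bb, giving Bb major seventh.

Bb major seventh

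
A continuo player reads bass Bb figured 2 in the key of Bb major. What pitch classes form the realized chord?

Bb, C, Eb, G

The written figures 2 are shorthand for 6/4/2: the 6/4 are implied.
A second above Bb in this key is C.
A fourth above Bb in this key is Eb.
A sixth above Bb in this key is G.
Together with the bass Bb, this spells C minor seventh in third inversion.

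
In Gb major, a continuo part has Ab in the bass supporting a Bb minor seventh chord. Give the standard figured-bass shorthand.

4/2

Ab is the seventh of Bb minor seventh, so the chord is in third inversion.
A seventh chord in third inversion is figured 6/4/2, conventionally abbreviated 4/2.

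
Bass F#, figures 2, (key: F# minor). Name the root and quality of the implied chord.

G# half-diminished seventh

The figures 2 indicate a seventh chord in third inversion.
In third inversion the root lies a second above the bass: a second above F# in F# minor is G#.
The chord tones are F#, G#, B, D, giving G# half-diminished seventh.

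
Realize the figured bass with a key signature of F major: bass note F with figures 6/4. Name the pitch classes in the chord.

A fourth above F in this key is Bb.
A sixth above F in this key is D.
Together with the bass F, this spells Bb major in second inversion.

F, Bb, D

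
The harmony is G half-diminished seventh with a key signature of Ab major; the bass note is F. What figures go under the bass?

F is the seventh of G half-diminished seventh, so the chord is in third inversion.
A seventh chord in third inversion is figured 6/4/2, conventionally abbreviated 4/2.

4/2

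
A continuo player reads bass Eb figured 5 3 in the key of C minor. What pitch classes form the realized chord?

A third above Eb in this key is G.
A fifth above Eb in this key is Bb.
Together with the bass Eb, this spells Eb major in root position.

Eb, G, Bb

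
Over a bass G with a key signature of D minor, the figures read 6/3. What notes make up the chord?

G, Bb, E

A third above G in this key is Bb.
A sixth above G in this key is E.
Together with the bass G, this spells E diminished in first inversion.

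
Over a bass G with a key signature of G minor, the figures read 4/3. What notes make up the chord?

The written figures 4/3 are shorthand for 6/4/3: the 6 is implied.
A third above G in this key is Bb.
A fourth above G in this key is C.
A sixth above G in this key is Eb.
Together with the bass G, this spells C minor seventh in second inversion.

G, Bb, C, Eb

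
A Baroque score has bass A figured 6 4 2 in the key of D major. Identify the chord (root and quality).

The figures 6 4 2 indicate a seventh chord in third inversion.
In third inversion the root lies a second above the bass: a second above A in D major is B.
The chord tones are A, B, D, F#, giving B minor seventh.

B minor seventh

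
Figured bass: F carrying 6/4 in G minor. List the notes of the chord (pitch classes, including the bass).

F, Bb, D

A fourth above F in this key is Bb.
A sixth above F in this key is D.
Together with the bass F, this spells Bb major in second inversion.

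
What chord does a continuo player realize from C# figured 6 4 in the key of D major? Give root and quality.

F# minor

The figures 6 4 indicate a triad in second inversion.
In second inversion the root lies a fourth above the bass: a fourth above C# in D major is F#.
The chord tones are C#, F#, A, giving F# minor.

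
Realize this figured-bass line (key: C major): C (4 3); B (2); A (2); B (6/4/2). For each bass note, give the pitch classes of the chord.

C, E, F, A | B, C, E, G | A, B, D, F | B, C, E, G

C (6/4/3): C, E, F, A.
B (6/4/2): B, C, E, G.
A (6/4/2): A, B, D, F.
B (6/4/2): B, C, E, G.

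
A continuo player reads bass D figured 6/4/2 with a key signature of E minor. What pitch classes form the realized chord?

A second above D in this key is E.
A fourth above D in this key is G.
A sixth above D in this key is B.
Together with the bass D, this spells E minor seventh in third inversion.

D, E, G, B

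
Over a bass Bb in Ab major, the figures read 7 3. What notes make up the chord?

Bb, Db, F, Ab

The written figures 7 3 are shorthand for 7/5/3: the 5 is implied.
A third above Bb in this key is Db.
A fifth above Bb in this key is F.
A seventh above Bb in this key is Ab.
Together with the bass Bb, this spells Bb minor seventh in root position.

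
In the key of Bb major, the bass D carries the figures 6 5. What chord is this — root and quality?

The figures 6 5 indicate a seventh chord in first inversion.
In first inversion the root lies a sixth above the bass: a sixth above D in Bb major is Bb.
The chord tones are D, F, A, Bb, giving Bb major seventh.

Bb major seventh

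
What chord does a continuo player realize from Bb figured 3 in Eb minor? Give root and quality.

Bb minor

The figures 3 indicate a triad in root position.
In root position the bass is the root, so the root is Bb.
The chord tones are Bb, Db, F, giving Bb minor.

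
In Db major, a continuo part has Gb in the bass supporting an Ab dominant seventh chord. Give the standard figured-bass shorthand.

Gb is the seventh of Ab dominant seventh, so the chord is in third inversion.
A seventh chord in third inversion is figured 6/4/2, conventionally abbreviated 4/2.

4/2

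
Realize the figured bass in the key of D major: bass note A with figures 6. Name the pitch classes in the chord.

The written figures 6 are shorthand for 6/3: the 3 is implied.
A third above A in this key is C#.
A sixth above A in this key is F#.
Together with the bass A, this spells F# minor in first inversion.

A, C#, F#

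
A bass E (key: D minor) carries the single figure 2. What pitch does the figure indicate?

F

Counting 1 letter step above E lands on F; in D minor, that letter is F.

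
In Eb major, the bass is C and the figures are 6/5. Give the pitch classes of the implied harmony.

C, Eb, G, Ab

The written figures 6/5 are shorthand for 6/5/3: the 3 is implied.
A third above C in this key is Eb.
A fifth above C in this key is G.
A sixth above C in this key is Ab.
Together with the bass C, this spells Ab major seventh in first inversion.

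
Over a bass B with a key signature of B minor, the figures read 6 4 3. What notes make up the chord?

B, D, E, G

A third above B in this key is D.
A fourth above B in this key is E.
A sixth above B in this key is G.
Together with the bass B, this spells E minor seventh in second inversion.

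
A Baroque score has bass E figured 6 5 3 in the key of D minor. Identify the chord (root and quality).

C dominant seventh

The figures 6 5 3 indicate a seventh chord in first inversion.
In first inversion the root lies a sixth above the bass: a sixth above E in D minor is C.
The chord tones are E, G, Bb, C, giving C dominant seventh.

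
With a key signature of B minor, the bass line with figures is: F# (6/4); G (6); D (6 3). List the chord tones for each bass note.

F# (6/4): F#, B, D.
G (6/3): G, B, E.
D (6/3): D, F#, B.

F#, B, D | G, B, E | D, F#, B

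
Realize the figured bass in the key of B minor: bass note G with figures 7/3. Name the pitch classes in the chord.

G, B, D, F#

The written figures 7/3 are shorthand for 7/5/3: the 5 is implied.
A third above G in this key is B.
A fifth above G in this key is D.
A seventh above G in this key is F#.
Together with the bass G, this spells G major seventh in root position.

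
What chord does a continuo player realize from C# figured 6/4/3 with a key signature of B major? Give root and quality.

F# dominant seventh

The figures 6/4/3 indicate a seventh chord in second inversion.
In second inversion the root lies a fourth above the bass: a fourth above C# in B major is F#.
The chord tones are C#, E, F#, A#, giving F# dominant seventh.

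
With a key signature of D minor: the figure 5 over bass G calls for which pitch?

D

Counting 4 letter steps above G lands on D; in D minor, that letter is D.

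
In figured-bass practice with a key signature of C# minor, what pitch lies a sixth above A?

F#

Counting 5 letter steps above A lands on F; in C# minor, that letter is F#.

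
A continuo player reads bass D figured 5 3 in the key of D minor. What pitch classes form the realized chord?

D, F, A

A third above D in this key is F.
A fifth above D in this key is A.
Together with the bass D, this spells D minor in root position.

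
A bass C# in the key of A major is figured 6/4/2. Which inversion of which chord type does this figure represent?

seventh chord, third inversion

Intervals of 6/4/2 above the bass form a seventh chord; the bass is the seventh, so this is third inversion.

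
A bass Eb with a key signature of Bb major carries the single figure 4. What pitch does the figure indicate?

Counting 3 letter steps above Eb lands on A; in Bb major, that letter is A.

A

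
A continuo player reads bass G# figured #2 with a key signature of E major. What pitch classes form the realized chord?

The written figures #2 are shorthand for 6/4/2: the 6/4 are implied.
A second above G# in this key is A, raised to A# by the sharp.
A fourth above G# in this key is C#.
A sixth above G# in this key is E.
Together with the bass G#, this spells A# half-diminished seventh in third inversion.

G#, A#, C#, E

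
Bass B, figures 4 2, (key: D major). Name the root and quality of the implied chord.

C# half-diminished seventh

The figures 4 2 indicate a seventh chord in third inversion.
In third inversion the root lies a second above the bass: a second above B in D major is C#.
The chord tones are B, C#, E, G, giving C# half-diminished seventh.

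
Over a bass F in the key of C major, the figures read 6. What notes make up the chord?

The written figures 6 are shorthand for 6/3: the 3 is implied.
A third above F in this key is A.
A sixth above F in this key is D.
Together with the bass F, this spells D minor in first inversion.

F, A, D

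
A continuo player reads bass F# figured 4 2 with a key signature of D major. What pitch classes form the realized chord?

The written figures 4 2 are shorthand for 6/4/2: the 6 is implied.
A second above F# in this key is G.
A fourth above F# in this key is B.
A sixth above F# in this key is D.
Together with the bass F#, this spells G major seventh in third inversion.

F#, G, B, D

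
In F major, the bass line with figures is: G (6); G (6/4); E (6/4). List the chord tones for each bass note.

G, Bb, E | G, C, E | E, A, C

G (6/3): G, Bb, E.
G (6/4): G, C, E.
E (6/4): E, A, C.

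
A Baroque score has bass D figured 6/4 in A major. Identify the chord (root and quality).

G# diminished

The figures 6/4 indicate a triad in second inversion.
In second inversion the root lies a fourth above the bass: a fourth above D in A major is G#.
The chord tones are D, G#, B, giving G# diminished.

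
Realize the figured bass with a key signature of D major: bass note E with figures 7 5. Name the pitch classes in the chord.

E, G, B, D

The written figures 7 5 are shorthand for 7/5/3: the 3 is implied.
A third above E in this key is G.
A fifth above E in this key is B.
A seventh above E in this key is D.
Together with the bass E, this spells E minor seventh in root position.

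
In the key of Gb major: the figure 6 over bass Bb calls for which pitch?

Gb

Counting 5 letter steps above Bb lands on G; in Gb major, that letter is Gb.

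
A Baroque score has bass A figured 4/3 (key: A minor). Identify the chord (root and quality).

The figures 4/3 indicate a seventh chord in second inversion.
In second inversion the root lies a fourth above the bass: a fourth above A in A minor is D.
The chord tones are A, C, D, F, giving D minor seventh.

D minor seventh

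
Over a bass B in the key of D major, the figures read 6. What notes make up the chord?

B, D, G

The written figures 6 are shorthand for 6/3: the 3 is implied.
A third above B in this key is D.
A sixth above B in this key is G.
Together with the bass B, this spells G major in first inversion.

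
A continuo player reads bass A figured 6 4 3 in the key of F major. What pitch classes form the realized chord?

A third above A in this key is C.
A fourth above A in this key is D.
A sixth above A in this key is F.
Together with the bass A, this spells D minor seventh in second inversion.

A, C, D, F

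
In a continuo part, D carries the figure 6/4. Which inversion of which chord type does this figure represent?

triad, second inversion

Intervals of 6/4 above the bass form a triad; the bass is the fifth, so this is second inversion.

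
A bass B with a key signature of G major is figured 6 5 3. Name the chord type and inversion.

seventh chord, first inversion

Intervals of 6/5/3 above the bass form a seventh chord; the bass is the third, so this is first inversion.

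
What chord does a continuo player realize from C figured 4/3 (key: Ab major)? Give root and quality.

F minor seventh

The figures 4/3 indicate a seventh chord in second inversion.
In second inversion the root lies a fourth above the bass: a fourth above C in Ab major is F.
The chord tones are C, Eb, F, Ab, giving F minor seventh.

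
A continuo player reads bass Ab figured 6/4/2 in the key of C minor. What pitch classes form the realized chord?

Ab, Bb, D, F

A second above Ab in this key is Bb.
A fourth above Ab in this key is D.
A sixth above Ab in this key is F.
Together with the bass Ab, this spells Bb dominant seventh in third inversion.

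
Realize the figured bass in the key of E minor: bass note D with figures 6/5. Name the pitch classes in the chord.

The written figures 6/5 are shorthand for 6/5/3: the 3 is implied.
A third above D in this key is F#.
A fifth above D in this key is A.
A sixth above D in this key is B.
Together with the bass D, this spells B minor seventh in first inversion.

D, F#, A, B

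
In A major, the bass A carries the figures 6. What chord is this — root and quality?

F# minor

The figures 6 indicate a triad in first inversion.
In first inversion the root lies a sixth above the bass: a sixth above A in A major is F#.
The chord tones are A, C#, F#, giving F# minor.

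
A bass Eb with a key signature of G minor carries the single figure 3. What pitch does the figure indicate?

Counting 2 letter steps above Eb lands on G; in G minor, that letter is G.

G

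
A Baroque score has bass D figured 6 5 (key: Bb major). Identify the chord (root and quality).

Bb major seventh

The figures 6 5 indicate a seventh chord in first inversion.
In first inversion the root lies a sixth above the bass: a sixth above D in Bb major is Bb.
The chord tones are D, F, A, Bb, giving Bb major seventh.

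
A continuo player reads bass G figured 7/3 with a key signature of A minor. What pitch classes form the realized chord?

G, B, D, F

The written figures 7/3 are shorthand for 7/5/3: the 5 is implied.
A third above G in this key is B.
A fifth above G in this key is D.
A seventh above G in this key is F.
Together with the bass G, this spells G dominant seventh in root position.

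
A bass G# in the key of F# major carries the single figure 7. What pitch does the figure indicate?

F#

Counting 6 letter steps above G# lands on F; in F# major, that letter is F#.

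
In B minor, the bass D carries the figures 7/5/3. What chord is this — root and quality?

The figures 7/5/3 indicate a seventh chord in root position.
In root position the bass is the root, so the root is D.
The chord tones are D, F#, A, C#, giving D major seventh.

D major seventh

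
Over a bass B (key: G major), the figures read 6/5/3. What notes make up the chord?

A third above B in this key is D.
A fifth above B in this key is F#.
A sixth above B in this key is G.
Together with the bass B, this spells G major seventh in first inversion.

B, D, F#, G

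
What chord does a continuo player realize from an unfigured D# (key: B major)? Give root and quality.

D# minor

An unfigured bass indicates a triad in root position.
In root position the bass is the root, so the root is D#.
The chord tones are D#, F#, A#, giving D# minor.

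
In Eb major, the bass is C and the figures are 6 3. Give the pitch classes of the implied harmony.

A third above C in this key is Eb.
A sixth above C in this key is Ab.
Together with the bass C, this spells Ab major in first inversion.

C, Eb, Ab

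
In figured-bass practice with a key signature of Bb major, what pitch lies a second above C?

D

Counting 1 letter step above C lands on D; in Bb major, that letter is D.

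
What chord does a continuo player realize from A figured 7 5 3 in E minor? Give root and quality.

The figures 7 5 3 indicate a seventh chord in root position.
In root position the bass is the root, so the root is A.
The chord tones are A, C, E, G, giving A minor seventh.

A minor seventh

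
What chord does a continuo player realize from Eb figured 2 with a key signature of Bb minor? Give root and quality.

F minor seventh

The figures 2 indicate a seventh chord in third inversion.
In third inversion the root lies a second above the bass: a second above Eb in Bb minor is F.
The chord tones are Eb, F, Ab, C, giving F minor seventh.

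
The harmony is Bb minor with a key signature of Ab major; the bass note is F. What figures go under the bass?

6/4

F is the fifth of Bb minor, so the chord is in second inversion.
A triad in second inversion is figured 6/4, conventionally abbreviated 6/4.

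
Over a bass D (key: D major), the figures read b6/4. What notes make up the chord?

A fourth above D in this key is G.
A sixth above D in this key is B, lowered to Bb by the flat.
Together with the bass D, this spells G minor in second inversion.

D, G, Bb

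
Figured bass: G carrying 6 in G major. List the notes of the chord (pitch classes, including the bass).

The written figures 6 are shorthand for 6/3: the 3 is implied.
A third above G in this key is B.
A sixth above G in this key is E.
Together with the bass G, this spells E minor in first inversion.

G, B, E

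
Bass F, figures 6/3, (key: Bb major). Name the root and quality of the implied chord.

D minor

The figures 6/3 indicate a triad in first inversion.
In first inversion the root lies a sixth above the bass: a sixth above F in Bb major is D.
The chord tones are F, A, D, giving D minor.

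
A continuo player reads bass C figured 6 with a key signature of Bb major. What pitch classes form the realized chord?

The written figures 6 are shorthand for 6/3: the 3 is implied.
A third above C in this key is Eb.
A sixth above C in this key is A.
Together with the bass C, this spells A diminished in first inversion.

C, Eb, A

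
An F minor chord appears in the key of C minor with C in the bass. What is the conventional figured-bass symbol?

C is the fifth of F minor, so the chord is in second inversion.
A triad in second inversion is figured 6/4, conventionally abbreviated 6/4.

6/4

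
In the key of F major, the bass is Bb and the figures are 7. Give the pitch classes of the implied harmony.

The written figures 7 are shorthand for 7/5/3: the 5/3 are implied.
A third above Bb in this key is D.
A fifth above Bb in this key is F.
A seventh above Bb in this key is A.
Together with the bass Bb, this spells Bb major seventh in root position.

Bb, D, F, A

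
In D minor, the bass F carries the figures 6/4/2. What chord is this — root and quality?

G minor seventh

The figures 6/4/2 indicate a seventh chord in third inversion.
In third inversion the root lies a second above the bass: a second above F in D minor is G.
The chord tones are F, G, Bb, D, giving G minor seventh.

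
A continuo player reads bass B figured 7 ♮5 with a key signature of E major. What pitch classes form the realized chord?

The written figures 7 ♮5 are shorthand for 7/5/3: the 3 is implied.
A third above B in this key is D#.
A fifth above B in this key is F#, made natural (F) by the ♮ figure.
A seventh above B in this key is A.

B, D#, F, A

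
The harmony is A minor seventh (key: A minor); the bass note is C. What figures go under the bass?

C is the third of A minor seventh, so the chord is in first inversion.
A seventh chord in first inversion is figured 6/5/3, conventionally abbreviated 6/5.

6/5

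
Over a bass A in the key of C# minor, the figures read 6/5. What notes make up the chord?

The written figures 6/5 are shorthand for 6/5/3: the 3 is implied.
A third above A in this key is C#.
A fifth above A in this key is E.
A sixth above A in this key is F#.
Together with the bass A, this spells F# minor seventh in first inversion.

A, C#, E, F#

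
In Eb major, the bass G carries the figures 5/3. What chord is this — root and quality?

The figures 5/3 indicate a triad in root position.
In root position the bass is the root, so the root is G.
The chord tones are G, Bb, D, giving G minor.

G minor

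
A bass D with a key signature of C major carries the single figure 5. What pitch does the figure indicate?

Counting 4 letter steps above D lands on A; in C major, that letter is A.

A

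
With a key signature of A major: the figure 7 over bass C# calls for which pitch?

B

Counting 6 letter steps above C# lands on B; in A major, that letter is B.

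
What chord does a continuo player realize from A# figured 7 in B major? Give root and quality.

A# half-diminished seventh

The figures 7 indicate a seventh chord in root position.
In root position the bass is the root, so the root is A#.
The chord tones are A#, C#, E, G#, giving A# half-diminished seventh.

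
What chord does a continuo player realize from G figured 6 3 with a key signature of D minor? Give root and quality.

The figures 6 3 indicate a triad in first inversion.
In first inversion the root lies a sixth above the bass: a sixth above G in D minor is E.
The chord tones are G, Bb, E, giving E diminished.

E diminished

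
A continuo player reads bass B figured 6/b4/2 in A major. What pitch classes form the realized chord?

A second above B in this key is C#.
A fourth above B in this key is E, lowered to Eb by the flat.
A sixth above B in this key is G#.

B, C#, Eb, G#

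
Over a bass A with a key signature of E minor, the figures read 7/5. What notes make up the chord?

The written figures 7/5 are shorthand for 7/5/3: the 3 is implied.
A third above A in this key is C.
A fifth above A in this key is E.
A seventh above A in this key is G.
Together with the bass A, this spells A minor seventh in root position.

A, C, E, G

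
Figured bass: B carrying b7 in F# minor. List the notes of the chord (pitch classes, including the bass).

B, D, F#, Ab

The written figures b7 are shorthand for 7/5/3: the 5/3 are implied.
A third above B in this key is D.
A fifth above B in this key is F#.
A seventh above B in this key is A, lowered to Ab by the flat.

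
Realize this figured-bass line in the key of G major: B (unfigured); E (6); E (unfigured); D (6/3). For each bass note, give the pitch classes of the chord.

B, D, F# | E, G, C | E, G, B | D, F#, B

B (5/3): B, D, F#.
E (6/3): E, G, C.
E (5/3): E, G, B.
D (6/3): D, F#, B.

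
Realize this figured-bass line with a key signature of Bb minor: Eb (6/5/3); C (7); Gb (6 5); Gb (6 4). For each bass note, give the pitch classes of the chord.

Eb (6/5/3): Eb, Gb, Bb, C.
C (7/5/3): C, Eb, Gb, Bb.
Gb (6/5/3): Gb, Bb, Db, Eb.
Gb (6/4): Gb, C, Eb.

Eb, Gb, Bb, C | C, Eb, Gb, Bb | Gb, Bb, Db, Eb | Gb, C, Eb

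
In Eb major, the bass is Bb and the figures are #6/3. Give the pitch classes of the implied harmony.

A third above Bb in this key is D.
A sixth above Bb in this key is G, raised to G# by the sharp.

Bb, D, G#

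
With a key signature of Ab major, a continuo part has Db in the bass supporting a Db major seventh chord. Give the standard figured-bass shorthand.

Db is the root of Db major seventh, so the chord is in root position.
A seventh chord in root position is figured 7/5/3, conventionally abbreviated 7.

7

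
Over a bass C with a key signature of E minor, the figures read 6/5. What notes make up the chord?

C, E, G, A

The written figures 6/5 are shorthand for 6/5/3: the 3 is implied.
A third above C in this key is E.
A fifth above C in this key is G.
A sixth above C in this key is A.
Together with the bass C, this spells A minor seventh in first inversion.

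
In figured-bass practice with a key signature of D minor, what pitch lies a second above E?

Counting 1 letter step above E lands on F; in D minor, that letter is F.

F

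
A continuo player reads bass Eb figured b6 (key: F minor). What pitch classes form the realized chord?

The written figures b6 are shorthand for 6/3: the 3 is implied.
A third above Eb in this key is G.
A sixth above Eb in this key is C, lowered to Cb by the flat.
Together with the bass Eb, this spells Cb augmented in first inversion.

Eb, G, Cb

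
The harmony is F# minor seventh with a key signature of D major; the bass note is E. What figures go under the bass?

4/2

E is the seventh of F# minor seventh, so the chord is in third inversion.
A seventh chord in third inversion is figured 6/4/2, conventionally abbreviated 4/2.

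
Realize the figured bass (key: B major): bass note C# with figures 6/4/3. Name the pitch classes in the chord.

A third above C# in this key is E.
A fourth above C# in this key is F#.
A sixth above C# in this key is A#.
Together with the bass C#, this spells F# dominant seventh in second inversion.

C#, E, F#, A#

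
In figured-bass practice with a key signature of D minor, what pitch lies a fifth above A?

E

Counting 4 letter steps above A lands on E; in D minor, that letter is E.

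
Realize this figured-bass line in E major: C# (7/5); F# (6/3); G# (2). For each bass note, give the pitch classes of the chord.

C#, E, G#, B | F#, A, D# | G#, A, C#, E

C# (7/5/3): C#, E, G#, B.
F# (6/3): F#, A, D#.
G# (6/4/2): G#, A, C#, E.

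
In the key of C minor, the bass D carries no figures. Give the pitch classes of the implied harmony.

D, F, Ab

An unfigured bass implies 5/3.
A third above D in this key is F.
A fifth above D in this key is Ab.
Together with the bass D, this spells D diminished in root position.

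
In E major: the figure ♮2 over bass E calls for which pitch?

Counting 1 letter step above E lands on F; in E major, that letter is F#.
The ♮2 figure makes it natural, giving F.

F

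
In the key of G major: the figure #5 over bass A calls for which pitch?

Counting 4 letter steps above A lands on E; in G major, that letter is E.
The #5 figure raises it a semitone, giving E#.

E#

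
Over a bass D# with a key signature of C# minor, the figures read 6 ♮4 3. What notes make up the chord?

A third above D# in this key is F#.
A fourth above D# in this key is G#, made natural (G) by the ♮ figure.
A sixth above D# in this key is B.
Together with the bass D#, this spells G augmented major seventh in second inversion.

D#, F#, G, B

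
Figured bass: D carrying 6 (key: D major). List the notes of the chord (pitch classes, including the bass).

The written figures 6 are shorthand for 6/3: the 3 is implied.
A third above D in this key is F#.
A sixth above D in this key is B.
Together with the bass D, this spells B minor in first inversion.

D, F#, B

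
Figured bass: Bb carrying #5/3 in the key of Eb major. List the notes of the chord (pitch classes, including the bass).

A third above Bb in this key is D.
A fifth above Bb in this key is F, raised to F# by the sharp.
Together with the bass Bb, this spells Bb augmented in root position.

Bb, D, F#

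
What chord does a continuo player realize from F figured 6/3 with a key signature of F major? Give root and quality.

D minor

The figures 6/3 indicate a triad in first inversion.
In first inversion the root lies a sixth above the bass: a sixth above F in F major is D.
The chord tones are F, A, D, giving D minor.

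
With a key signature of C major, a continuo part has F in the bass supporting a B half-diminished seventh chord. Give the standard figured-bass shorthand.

4/3

F is the fifth of B half-diminished seventh, so the chord is in second inversion.
A seventh chord in second inversion is figured 6/4/3, conventionally abbreviated 4/3.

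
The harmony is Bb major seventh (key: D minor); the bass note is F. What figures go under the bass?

F is the fifth of Bb major seventh, so the chord is in second inversion.
A seventh chord in second inversion is figured 6/4/3, conventionally abbreviated 4/3.

4/3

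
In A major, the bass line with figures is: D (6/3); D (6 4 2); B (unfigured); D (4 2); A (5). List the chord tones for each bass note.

D (6/3): D, F#, B.
D (6/4/2): D, E, G#, B.
B (5/3): B, D, F#.
D (6/4/2): D, E, G#, B.
A (5/3): A, C#, E.

D, F#, B | D, E, G#, B | B, D, F# | D, E, G#, B | A, C#, E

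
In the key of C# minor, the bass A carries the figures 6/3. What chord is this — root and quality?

F# minor

The figures 6/3 indicate a triad in first inversion.
In first inversion the root lies a sixth above the bass: a sixth above A in C# minor is F#.
The chord tones are A, C#, F#, giving F# minor.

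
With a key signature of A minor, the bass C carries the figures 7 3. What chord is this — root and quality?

C major seventh

The figures 7 3 indicate a seventh chord in root position.
In root position the bass is the root, so the root is C.
The chord tones are C, E, G, B, giving C major seventh.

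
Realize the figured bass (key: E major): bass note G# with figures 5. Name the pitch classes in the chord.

G#, B, D#

The written figures 5 are shorthand for 5/3: the 3 is implied.
A third above G# in this key is B.
A fifth above G# in this key is D#.
Together with the bass G#, this spells G# minor in root position.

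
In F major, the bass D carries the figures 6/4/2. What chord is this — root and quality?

The figures 6/4/2 indicate a seventh chord in third inversion.
In third inversion the root lies a second above the bass: a second above D in F major is E.
The chord tones are D, E, G, Bb, giving E half-diminished seventh.

E half-diminished seventh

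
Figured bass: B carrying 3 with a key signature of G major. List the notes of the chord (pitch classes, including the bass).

The written figures 3 are shorthand for 5/3: the 5 is implied.
A third above B in this key is D.
A fifth above B in this key is F#.
Together with the bass B, this spells B minor in root position.

B, D, F#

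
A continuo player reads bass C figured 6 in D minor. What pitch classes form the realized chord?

The written figures 6 are shorthand for 6/3: the 3 is implied.
A third above C in this key is E.
A sixth above C in this key is A.
Together with the bass C, this spells A minor in first inversion.

C, E, A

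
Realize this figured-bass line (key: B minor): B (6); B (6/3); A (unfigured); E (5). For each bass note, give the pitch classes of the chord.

B, D, G | B, D, G | A, C#, E | E, G, B

B (6/3): B, D, G.
B (6/3): B, D, G.
A (5/3): A, C#, E.
E (5/3): E, G, B.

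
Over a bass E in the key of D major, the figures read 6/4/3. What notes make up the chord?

E, G, A, C#

A third above E in this key is G.
A fourth above E in this key is A.
A sixth above E in this key is C#.
Together with the bass E, this spells A dominant seventh in second inversion.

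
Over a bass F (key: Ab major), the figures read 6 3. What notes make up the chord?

A third above F in this key is Ab.
A sixth above F in this key is Db.
Together with the bass F, this spells Db major in first inversion.

F, Ab, Db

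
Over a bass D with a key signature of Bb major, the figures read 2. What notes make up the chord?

D, Eb, G, Bb

The written figures 2 are shorthand for 6/4/2: the 6/4 are implied.
A second above D in this key is Eb.
A fourth above D in this key is G.
A sixth above D in this key is Bb.
Together with the bass D, this spells Eb major seventh in third inversion.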